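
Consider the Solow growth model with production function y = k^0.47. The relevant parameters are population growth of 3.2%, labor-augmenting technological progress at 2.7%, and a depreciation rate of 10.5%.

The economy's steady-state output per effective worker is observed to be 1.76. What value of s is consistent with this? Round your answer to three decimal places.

At the steady state, Δk = 0, so s·k^α = (n + g + δ)·k.
Since y* = [s/(n + g + δ)]^(α/(1−α)), we have s/(n + g + δ) = (y*)^((1−α)/α) = 1.76^1.1277 = 1.8918.
Therefore s = 1.8918 × (n + g + δ) = 1.8918 × 0.164 = 0.3103.

s ≈ 0.310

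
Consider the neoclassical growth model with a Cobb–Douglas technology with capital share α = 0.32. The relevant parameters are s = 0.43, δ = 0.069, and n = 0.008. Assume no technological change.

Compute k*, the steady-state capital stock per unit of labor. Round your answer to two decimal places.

At the steady state, Δk = 0, so s·k^α = (n + δ)·k.
Rearranging, k^(1−α) = s / (n + δ).
k^0.68 = 0.43 / (0.008 + 0.069) = 0.43 / 0.077 = 5.5844
k* = 5.5844^(1/0.68) ≈ 12.5457

k* = 12.55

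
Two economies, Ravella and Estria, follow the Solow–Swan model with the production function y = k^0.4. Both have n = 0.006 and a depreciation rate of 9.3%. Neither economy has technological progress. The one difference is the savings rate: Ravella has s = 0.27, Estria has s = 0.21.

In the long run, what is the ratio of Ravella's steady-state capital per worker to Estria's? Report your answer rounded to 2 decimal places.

Steady-state k* = [s/(n + δ)]^(1/(1−α)), so the ratio is [ (s_R/(n + δ)_R) / (s_E/(n + δ)_E) ]^1.6667.
s_R/(n + δ)_R = 0.27/0.099 = 2.7273; s_E/(n + δ)_E = 0.21/0.099 = 2.1212.
Ratio = (2.7273/2.1212)^1.6667 = 1.2857^1.6667 ≈ 1.5202

k*_R / k*_E ≈ 1.52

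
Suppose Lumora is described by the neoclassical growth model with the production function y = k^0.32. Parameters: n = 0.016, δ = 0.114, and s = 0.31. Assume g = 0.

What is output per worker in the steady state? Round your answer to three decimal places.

At the steady state, Δk = 0, so s·k^α = (n + δ)·k.
Dividing both sides by k: k^(1−α) = s / (n + δ).
k^0.68 = 0.31 / (0.016 + 0.114) = 0.31 / 0.130 = 2.3846
k* = 2.3846^(1/0.68) ≈ 3.5894
y* = (k*)^α = 3.5894^0.32 ≈ 1.5052

y* = 1.505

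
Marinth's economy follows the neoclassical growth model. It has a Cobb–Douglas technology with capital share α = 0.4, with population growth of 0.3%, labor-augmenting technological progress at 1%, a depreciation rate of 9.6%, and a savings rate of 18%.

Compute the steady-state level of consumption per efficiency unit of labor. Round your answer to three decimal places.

In steady state, investment equals break-even investment: s·k^α = (n + g + δ)·k.
Dividing both sides by k: k^(1−α) = s / (n + g + δ).
k^0.6 = 0.18 / (0.003 + 0.010 + 0.096) = 0.18 / 0.109 = 1.6514
k* = 1.6514^(1/0.6) ≈ 2.3072
y* = (k*)^α = 2.3072^0.4 ≈ 1.3971
c* = (1 − s)·y* = (1 − 0.18) × 1.3971 ≈ 1.1456

c* ≈ 1.146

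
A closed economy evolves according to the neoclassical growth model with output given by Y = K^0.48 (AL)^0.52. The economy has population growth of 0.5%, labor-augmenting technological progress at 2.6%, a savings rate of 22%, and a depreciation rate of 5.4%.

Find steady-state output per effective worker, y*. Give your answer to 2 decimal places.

In steady state, investment equals break-even investment: s·k^α = (n + g + δ)·k.
Dividing both sides by k: k^(1−α) = s / (n + g + δ).
k^0.52 = 0.22 / (0.005 + 0.026 + 0.054) = 0.22 / 0.085 = 2.5882
k* = 2.5882^(1/0.52) ≈ 6.2263
y* = (k*)^α = 6.2263^0.48 ≈ 2.4056

y* ≈ 2.41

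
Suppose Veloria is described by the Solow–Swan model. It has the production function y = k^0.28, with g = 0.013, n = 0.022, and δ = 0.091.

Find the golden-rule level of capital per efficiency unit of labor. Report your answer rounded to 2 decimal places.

The golden rule sets f'(k) = n + g + δ, i.e. α·k^(α−1) = n + g + δ.
So k^(1−α) = α / (n + g + δ) = 0.28 / 0.126 = 2.2222.
k_gold = 2.2222^(1/0.72) ≈ 3.0314

k_gold ≈ 3.03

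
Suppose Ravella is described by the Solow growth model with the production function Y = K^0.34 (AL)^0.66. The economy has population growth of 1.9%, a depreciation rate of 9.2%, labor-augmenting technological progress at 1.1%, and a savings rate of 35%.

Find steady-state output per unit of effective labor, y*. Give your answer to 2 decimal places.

In steady state, investment equals break-even investment: s·k^α = (n + g + δ)·k.
Rearranging, k^(1−α) = s / (n + g + δ).
k^0.66 = 0.35 / (0.019 + 0.011 + 0.092) = 0.35 / 0.122 = 2.8689
k* = 2.8689^(1/0.66) ≈ 4.9375
y* = (k*)^α = 4.9375^0.34 ≈ 1.7210

y* ≈ 1.72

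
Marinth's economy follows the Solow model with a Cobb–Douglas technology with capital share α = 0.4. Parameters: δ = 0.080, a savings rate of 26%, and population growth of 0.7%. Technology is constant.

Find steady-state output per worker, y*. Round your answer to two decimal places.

y* ≈ 2.07

At the steady state, Δk = 0, so s·k^α = (n + δ)·k.
Rearranging, k^(1−α) = s / (n + δ).
k^0.6 = 0.26 / (0.007 + 0.080) = 0.26 / 0.087 = 2.9885
k* = 2.9885^(1/0.6) ≈ 6.2004
y* = (k*)^α = 6.2004^0.4 ≈ 2.0748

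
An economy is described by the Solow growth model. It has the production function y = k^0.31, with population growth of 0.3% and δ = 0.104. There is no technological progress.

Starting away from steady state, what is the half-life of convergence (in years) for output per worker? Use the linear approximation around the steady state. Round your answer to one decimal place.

about 9.4 years

Near the steady state the convergence rate is λ = (1 − α)(n + δ).
λ = (1 − 0.31) × 0.107 = 0.69 × 0.107 = 0.07383
Half-life = ln 2 / λ = 0.6931 / 0.07383 ≈ 9.39 years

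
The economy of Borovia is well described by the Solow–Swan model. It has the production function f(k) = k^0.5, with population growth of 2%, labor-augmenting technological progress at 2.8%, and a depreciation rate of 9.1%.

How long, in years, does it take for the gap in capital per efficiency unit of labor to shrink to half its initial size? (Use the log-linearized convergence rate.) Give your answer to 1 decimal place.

Near the steady state the convergence rate is λ = (1 − α)(n + g + δ).
λ = (1 − 0.5) × 0.139 = 0.5 × 0.139 = 0.0695
Half-life = ln 2 / λ = 0.6931 / 0.0695 ≈ 9.97 years

about 10.0 years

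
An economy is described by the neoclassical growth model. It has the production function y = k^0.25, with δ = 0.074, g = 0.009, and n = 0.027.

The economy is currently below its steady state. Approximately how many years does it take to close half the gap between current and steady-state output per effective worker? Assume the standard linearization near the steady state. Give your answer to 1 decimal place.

about 8.4 years

Near the steady state the convergence rate is λ = (1 − α)(n + g + δ).
λ = (1 − 0.25) × 0.110 = 0.75 × 0.110 = 0.0825
Half-life = ln 2 / λ = 0.6931 / 0.0825 ≈ 8.40 years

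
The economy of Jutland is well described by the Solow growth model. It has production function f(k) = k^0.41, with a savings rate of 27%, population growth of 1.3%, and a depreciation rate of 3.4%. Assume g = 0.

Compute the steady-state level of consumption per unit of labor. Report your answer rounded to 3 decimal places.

Steady state requires s·f(k) = (n + δ)·k, i.e. s·k^α = (n + δ)·k.
Rearranging, k^(1−α) = s / (n + δ).
k^0.59 = 0.27 / (0.013 + 0.034) = 0.27 / 0.047 = 5.7447
k* = 5.7447^(1/0.59) ≈ 19.3595
y* = (k*)^α = 19.3595^0.41 ≈ 3.3700
c* = (1 − s)·y* = (1 − 0.27) × 3.3700 ≈ 2.4601

c* = 2.460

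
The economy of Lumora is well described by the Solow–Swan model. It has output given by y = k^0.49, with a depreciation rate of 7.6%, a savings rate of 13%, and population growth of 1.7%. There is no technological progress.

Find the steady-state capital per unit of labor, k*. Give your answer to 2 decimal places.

k* ≈ 1.93

In steady state, investment equals break-even investment: s·k^α = (n + δ)·k.
Dividing both sides by k: k^(1−α) = s / (n + δ).
k^0.51 = 0.13 / (0.017 + 0.076) = 0.13 / 0.093 = 1.3978
k* = 1.3978^(1/0.51) ≈ 1.9284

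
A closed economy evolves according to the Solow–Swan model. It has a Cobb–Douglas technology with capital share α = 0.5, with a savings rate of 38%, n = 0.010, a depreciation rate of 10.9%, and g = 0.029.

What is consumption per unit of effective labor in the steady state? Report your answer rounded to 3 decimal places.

In steady state, investment equals break-even investment: s·k^α = (n + g + δ)·k.
Rearranging, k^(1−α) = s / (n + g + δ).
k^0.5 = 0.38 / (0.010 + 0.029 + 0.109) = 0.38 / 0.148 = 2.5676
k* = 2.5676^(1/0.5) ≈ 6.5926
y* = (k*)^α = 6.5926^0.5 ≈ 2.5676
c* = (1 − s)·y* = (1 − 0.38) × 2.5676 ≈ 1.5919

c* = 1.592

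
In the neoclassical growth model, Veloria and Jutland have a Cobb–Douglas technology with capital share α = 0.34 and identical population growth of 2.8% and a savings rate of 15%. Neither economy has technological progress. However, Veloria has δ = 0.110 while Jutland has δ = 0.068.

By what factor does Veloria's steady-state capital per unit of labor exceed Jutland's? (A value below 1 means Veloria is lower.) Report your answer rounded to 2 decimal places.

k*_V / k*_J ≈ 0.58

Steady-state k* = [s/(n + δ)]^(1/(1−α)), so the ratio is [ (s_V/(n + δ)_V) / (s_J/(n + δ)_J) ]^1.5152.
s_V/(n + δ)_V = 0.15/0.138 = 1.0870; s_J/(n + δ)_J = 0.15/0.096 = 1.5625.
Ratio = (1.0870/1.5625)^1.5152 = 0.6957^1.5152 ≈ 0.5771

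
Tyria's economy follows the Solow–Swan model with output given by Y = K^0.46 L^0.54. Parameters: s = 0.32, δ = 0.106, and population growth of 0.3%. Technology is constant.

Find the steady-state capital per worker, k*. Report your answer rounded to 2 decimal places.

Steady state requires s·f(k) = (n + δ)·k, i.e. s·k^α = (n + δ)·k.
Dividing both sides by k: k^(1−α) = s / (n + δ).
k^0.54 = 0.32 / (0.003 + 0.106) = 0.32 / 0.109 = 2.9358
k* = 2.9358^(1/0.54) ≈ 7.3478

k* ≈ 7.35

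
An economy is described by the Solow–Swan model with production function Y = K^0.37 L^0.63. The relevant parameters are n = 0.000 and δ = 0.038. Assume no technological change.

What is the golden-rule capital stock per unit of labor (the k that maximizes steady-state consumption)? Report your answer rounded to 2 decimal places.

The golden rule sets f'(k) = n + δ, i.e. α·k^(α−1) = n + δ.
So k^(1−α) = α / (n + δ) = 0.37 / 0.038 = 9.7368.
k_gold = 9.7368^(1/0.63) ≈ 37.0608

k_gold ≈ 37.06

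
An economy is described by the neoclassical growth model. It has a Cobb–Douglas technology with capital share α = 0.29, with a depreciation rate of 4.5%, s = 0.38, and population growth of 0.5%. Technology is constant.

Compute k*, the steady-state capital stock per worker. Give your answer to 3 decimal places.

In steady state, investment equals break-even investment: s·k^α = (n + δ)·k.
Rearranging, k^(1−α) = s / (n + δ).
k^0.71 = 0.38 / (0.005 + 0.045) = 0.38 / 0.050 = 7.6000
k* = 7.6000^(1/0.71) ≈ 17.4013

k* ≈ 17.401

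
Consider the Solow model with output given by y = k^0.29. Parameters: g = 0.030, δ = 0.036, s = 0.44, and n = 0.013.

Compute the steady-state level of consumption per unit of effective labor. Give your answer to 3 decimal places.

In steady state, investment equals break-even investment: s·k^α = (n + g + δ)·k.
Dividing both sides by k: k^(1−α) = s / (n + g + δ).
k^0.71 = 0.44 / (0.013 + 0.030 + 0.036) = 0.44 / 0.079 = 5.5696
k* = 5.5696^(1/0.71) ≈ 11.2320
y* = (k*)^α = 11.2320^0.29 ≈ 2.0167
c* = (1 − s)·y* = (1 − 0.44) × 2.0167 ≈ 1.1294

c* = 1.129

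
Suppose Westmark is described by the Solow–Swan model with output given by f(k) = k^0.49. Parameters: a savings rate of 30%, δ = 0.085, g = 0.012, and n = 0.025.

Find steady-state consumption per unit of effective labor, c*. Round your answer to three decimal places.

c* = 1.662

Steady state requires s·f(k) = (n + g + δ)·k, i.e. s·k^α = (n + g + δ)·k.
Rearranging, k^(1−α) = s / (n + g + δ).
k^0.51 = 0.30 / (0.025 + 0.012 + 0.085) = 0.30 / 0.122 = 2.4590
k* = 2.4590^(1/0.51) ≈ 5.8370
y* = (k*)^α = 5.8370^0.49 ≈ 2.3737
c* = (1 − s)·y* = (1 − 0.30) × 2.3737 ≈ 1.6616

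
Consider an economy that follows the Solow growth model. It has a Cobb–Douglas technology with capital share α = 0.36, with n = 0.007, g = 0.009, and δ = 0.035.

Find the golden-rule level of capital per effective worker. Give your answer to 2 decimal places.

The golden rule sets f'(k) = n + g + δ, i.e. α·k^(α−1) = n + g + δ.
So k^(1−α) = α / (n + g + δ) = 0.36 / 0.051 = 7.0588.
k_gold = 7.0588^(1/0.64) ≈ 21.1905

k_gold ≈ 21.19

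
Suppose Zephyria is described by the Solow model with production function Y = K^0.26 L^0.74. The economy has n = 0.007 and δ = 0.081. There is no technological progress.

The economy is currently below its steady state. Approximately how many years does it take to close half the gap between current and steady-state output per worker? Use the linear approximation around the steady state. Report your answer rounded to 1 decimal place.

t_½ ≈ 10.6 years

Near the steady state the convergence rate is λ = (1 − α)(n + δ).
λ = (1 − 0.26) × 0.088 = 0.74 × 0.088 = 0.06512
Half-life = ln 2 / λ = 0.6931 / 0.06512 ≈ 10.64 years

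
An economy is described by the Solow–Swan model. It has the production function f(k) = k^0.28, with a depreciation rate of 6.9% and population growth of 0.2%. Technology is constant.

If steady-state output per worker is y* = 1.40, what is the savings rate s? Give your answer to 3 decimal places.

In steady state, investment equals break-even investment: s·k^α = (n + δ)·k.
Since y* = [s/(n + δ)]^(α/(1−α)), we have s/(n + δ) = (y*)^((1−α)/α) = 1.40^2.5714 = 2.3755.
Therefore s = 2.3755 × (n + δ) = 2.3755 × 0.071 = 0.1687.

s ≈ 0.169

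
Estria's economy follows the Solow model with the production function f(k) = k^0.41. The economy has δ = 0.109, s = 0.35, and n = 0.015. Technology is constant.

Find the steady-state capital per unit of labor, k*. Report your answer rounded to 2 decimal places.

At the steady state, Δk = 0, so s·k^α = (n + δ)·k.
Dividing both sides by k: k^(1−α) = s / (n + δ).
k^0.59 = 0.35 / (0.015 + 0.109) = 0.35 / 0.124 = 2.8226
k* = 2.8226^(1/0.59) ≈ 5.8051

k* ≈ 5.81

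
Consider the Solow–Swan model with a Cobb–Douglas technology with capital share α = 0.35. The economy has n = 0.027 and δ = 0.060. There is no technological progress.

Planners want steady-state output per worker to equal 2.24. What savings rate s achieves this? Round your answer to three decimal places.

s ≈ 0.389

In steady state, investment equals break-even investment: s·k^α = (n + δ)·k.
Since y* = [s/(n + δ)]^(α/(1−α)), we have s/(n + δ) = (y*)^((1−α)/α) = 2.24^1.8571 = 4.4714.
Therefore s = 4.4714 × (n + δ) = 4.4714 × 0.087 = 0.3890.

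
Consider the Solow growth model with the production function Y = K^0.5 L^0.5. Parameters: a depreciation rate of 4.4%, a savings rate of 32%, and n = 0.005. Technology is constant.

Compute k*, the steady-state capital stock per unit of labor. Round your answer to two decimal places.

In steady state, investment equals break-even investment: s·k^α = (n + δ)·k.
Rearranging, k^(1−α) = s / (n + δ).
k^0.5 = 0.32 / (0.005 + 0.044) = 0.32 / 0.049 = 6.5306
k* = 6.5306^(1/0.5) ≈ 42.6487

k* ≈ 42.65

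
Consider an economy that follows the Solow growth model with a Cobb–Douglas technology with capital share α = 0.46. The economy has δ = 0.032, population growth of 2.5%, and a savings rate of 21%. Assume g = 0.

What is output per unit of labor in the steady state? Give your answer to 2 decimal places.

Steady state requires s·f(k) = (n + δ)·k, i.e. s·k^α = (n + δ)·k.
Dividing both sides by k: k^(1−α) = s / (n + δ).
k^0.54 = 0.21 / (0.025 + 0.032) = 0.21 / 0.057 = 3.6842
k* = 3.6842^(1/0.54) ≈ 11.1888
y* = (k*)^α = 11.1888^0.46 ≈ 3.0370

y* = 3.04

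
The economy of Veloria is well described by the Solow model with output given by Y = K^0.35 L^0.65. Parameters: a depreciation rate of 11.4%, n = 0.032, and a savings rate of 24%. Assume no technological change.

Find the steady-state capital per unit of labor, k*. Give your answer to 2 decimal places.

In steady state, investment equals break-even investment: s·k^α = (n + δ)·k.
Dividing both sides by k: k^(1−α) = s / (n + δ).
k^0.65 = 0.24 / (0.032 + 0.114) = 0.24 / 0.146 = 1.6438
k* = 1.6438^(1/0.65) ≈ 2.1482

k* = 2.15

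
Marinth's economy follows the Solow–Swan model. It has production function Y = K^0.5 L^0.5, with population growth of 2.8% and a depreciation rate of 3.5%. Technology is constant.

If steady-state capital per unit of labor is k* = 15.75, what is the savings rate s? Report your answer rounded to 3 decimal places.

In steady state, investment equals break-even investment: s·k^α = (n + δ)·k.
So s / (n + δ) = (k*)^(1−α) = 15.75^0.5 = 3.9686.
Therefore s = 3.9686 × (n + δ) = 3.9686 × 0.063 = 0.2500.

s ≈ 0.250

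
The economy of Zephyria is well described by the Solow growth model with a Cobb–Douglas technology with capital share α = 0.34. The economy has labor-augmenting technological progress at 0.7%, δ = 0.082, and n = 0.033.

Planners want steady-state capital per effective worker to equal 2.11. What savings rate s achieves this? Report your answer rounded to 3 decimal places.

Steady state requires s·f(k) = (n + g + δ)·k, i.e. s·k^α = (n + g + δ)·k.
So s / (n + g + δ) = (k*)^(1−α) = 2.11^0.66 = 1.6369.
Therefore s = 1.6369 × (n + g + δ) = 1.6369 × 0.122 = 0.1997.

s ≈ 0.200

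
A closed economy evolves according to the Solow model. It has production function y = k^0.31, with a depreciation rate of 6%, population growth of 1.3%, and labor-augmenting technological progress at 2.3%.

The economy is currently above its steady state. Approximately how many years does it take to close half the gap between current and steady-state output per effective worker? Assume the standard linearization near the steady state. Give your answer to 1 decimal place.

Near the steady state the convergence rate is λ = (1 − α)(n + g + δ).
λ = (1 − 0.31) × 0.096 = 0.69 × 0.096 = 0.06624
Half-life = ln 2 / λ = 0.6931 / 0.06624 ≈ 10.46 years

about 10.5 years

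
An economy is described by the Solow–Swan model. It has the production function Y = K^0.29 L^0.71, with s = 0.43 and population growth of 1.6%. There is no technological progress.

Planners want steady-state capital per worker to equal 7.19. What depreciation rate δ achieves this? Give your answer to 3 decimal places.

At the steady state, Δk = 0, so s·k^α = (n + δ)·k.
So s / (n + δ) = (k*)^(1−α) = 7.19^0.71 = 4.0577.
Therefore n + δ = s / 4.0577 = 0.43 / 4.0577 = 0.1060, so δ = 0.1060 − 0.016 = 0.0900.

δ ≈ 0.090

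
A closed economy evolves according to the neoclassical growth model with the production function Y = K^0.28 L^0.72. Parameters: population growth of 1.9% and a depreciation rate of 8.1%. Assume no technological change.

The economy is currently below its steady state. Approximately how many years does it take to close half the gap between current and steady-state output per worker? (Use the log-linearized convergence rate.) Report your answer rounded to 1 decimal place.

Near the steady state the convergence rate is λ = (1 − α)(n + δ).
λ = (1 − 0.28) × 0.100 = 0.72 × 0.100 = 0.0720
Half-life = ln 2 / λ = 0.6931 / 0.0720 ≈ 9.63 years

t_½ ≈ 9.6 years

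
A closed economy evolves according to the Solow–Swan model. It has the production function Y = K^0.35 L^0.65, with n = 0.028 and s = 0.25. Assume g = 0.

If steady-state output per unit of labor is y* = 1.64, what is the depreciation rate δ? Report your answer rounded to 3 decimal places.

δ ≈ 0.072

At the steady state, Δk = 0, so s·k^α = (n + δ)·k.
Since y* = [s/(n + δ)]^(α/(1−α)), we have s/(n + δ) = (y*)^((1−α)/α) = 1.64^1.8571 = 2.5060.
Therefore n + δ = s / 2.5060 = 0.25 / 2.5060 = 0.0998, so δ = 0.0998 − 0.028 = 0.0718.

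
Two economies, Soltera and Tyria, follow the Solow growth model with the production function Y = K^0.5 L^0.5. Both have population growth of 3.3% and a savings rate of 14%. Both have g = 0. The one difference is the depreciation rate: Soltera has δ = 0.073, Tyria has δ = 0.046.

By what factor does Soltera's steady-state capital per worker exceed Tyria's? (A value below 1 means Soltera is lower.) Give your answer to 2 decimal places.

Steady-state k* = [s/(n + δ)]^(1/(1−α)), so the ratio is [ (s_S/(n + δ)_S) / (s_T/(n + δ)_T) ]^2.
s_S/(n + δ)_S = 0.14/0.106 = 1.3208; s_T/(n + δ)_T = 0.14/0.079 = 1.7722.
Ratio = (1.3208/1.7722)^2 = 0.7453^2 ≈ 0.5555

ratio ≈ 0.56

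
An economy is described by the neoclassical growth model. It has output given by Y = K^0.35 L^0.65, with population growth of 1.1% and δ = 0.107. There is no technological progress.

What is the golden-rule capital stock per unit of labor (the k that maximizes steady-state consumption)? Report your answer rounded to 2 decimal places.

k_gold ≈ 5.33

The golden rule sets f'(k) = n + δ, i.e. α·k^(α−1) = n + δ.
So k^(1−α) = α / (n + δ) = 0.35 / 0.118 = 2.9661.
k_gold = 2.9661^(1/0.65) ≈ 5.3265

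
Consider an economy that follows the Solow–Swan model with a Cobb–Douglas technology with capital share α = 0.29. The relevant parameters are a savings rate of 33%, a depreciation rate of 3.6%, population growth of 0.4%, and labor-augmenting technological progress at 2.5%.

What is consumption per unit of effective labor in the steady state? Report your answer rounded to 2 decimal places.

c* = 1.30

At the steady state, Δk = 0, so s·k^α = (n + g + δ)·k.
Dividing both sides by k: k^(1−α) = s / (n + g + δ).
k^0.71 = 0.33 / (0.004 + 0.025 + 0.036) = 0.33 / 0.065 = 5.0769
k* = 5.0769^(1/0.71) ≈ 9.8583
y* = (k*)^α = 9.8583^0.29 ≈ 1.9418
c* = (1 − s)·y* = (1 − 0.33) × 1.9418 ≈ 1.3010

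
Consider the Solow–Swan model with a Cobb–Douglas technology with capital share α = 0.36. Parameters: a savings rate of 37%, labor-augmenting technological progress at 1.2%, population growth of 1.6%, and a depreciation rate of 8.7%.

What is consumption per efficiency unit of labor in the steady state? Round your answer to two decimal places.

At the steady state, Δk = 0, so s·k^α = (n + g + δ)·k.
Rearranging, k^(1−α) = s / (n + g + δ).
k^0.64 = 0.37 / (0.016 + 0.012 + 0.087) = 0.37 / 0.115 = 3.2174
k* = 3.2174^(1/0.64) ≈ 6.2084
y* = (k*)^α = 6.2084^0.36 ≈ 1.9296
c* = (1 − s)·y* = (1 − 0.37) × 1.9296 ≈ 1.2156

c* = 1.22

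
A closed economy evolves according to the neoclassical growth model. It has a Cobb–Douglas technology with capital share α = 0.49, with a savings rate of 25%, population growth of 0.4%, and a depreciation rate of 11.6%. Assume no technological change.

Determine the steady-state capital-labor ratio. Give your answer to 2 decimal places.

Steady state requires s·f(k) = (n + δ)·k, i.e. s·k^α = (n + δ)·k.
Dividing both sides by k: k^(1−α) = s / (n + δ).
k^0.51 = 0.25 / (0.004 + 0.116) = 0.25 / 0.120 = 2.0833
k* = 2.0833^(1/0.51) ≈ 4.2170

k* = 4.22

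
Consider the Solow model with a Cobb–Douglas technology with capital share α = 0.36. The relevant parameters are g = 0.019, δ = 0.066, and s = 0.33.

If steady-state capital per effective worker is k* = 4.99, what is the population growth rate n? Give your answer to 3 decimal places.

n ≈ 0.033

Steady state requires s·f(k) = (n + g + δ)·k, i.e. s·k^α = (n + g + δ)·k.
So s / (n + g + δ) = (k*)^(1−α) = 4.99^0.64 = 2.7976.
Therefore n + g + δ = s / 2.7976 = 0.33 / 2.7976 = 0.1180, so n = 0.1180 − 0.085 = 0.0330.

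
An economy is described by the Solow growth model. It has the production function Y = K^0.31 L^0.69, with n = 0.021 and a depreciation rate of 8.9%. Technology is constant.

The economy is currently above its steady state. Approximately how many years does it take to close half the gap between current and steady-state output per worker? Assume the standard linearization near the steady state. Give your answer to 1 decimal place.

Near the steady state the convergence rate is λ = (1 − α)(n + δ).
λ = (1 − 0.31) × 0.110 = 0.69 × 0.110 = 0.0759
Half-life = ln 2 / λ = 0.6931 / 0.0759 ≈ 9.13 years

about 9.1 years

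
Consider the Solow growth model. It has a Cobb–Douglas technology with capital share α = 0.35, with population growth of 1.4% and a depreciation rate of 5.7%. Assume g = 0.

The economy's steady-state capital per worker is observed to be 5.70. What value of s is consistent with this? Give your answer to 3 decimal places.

s ≈ 0.220

At the steady state, Δk = 0, so s·k^α = (n + δ)·k.
So s / (n + δ) = (k*)^(1−α) = 5.70^0.65 = 3.0997.
Therefore s = 3.0997 × (n + δ) = 3.0997 × 0.071 = 0.2201.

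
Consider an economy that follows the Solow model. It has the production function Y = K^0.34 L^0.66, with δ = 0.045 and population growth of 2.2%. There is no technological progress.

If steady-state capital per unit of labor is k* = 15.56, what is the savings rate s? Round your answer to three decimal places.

In steady state, investment equals break-even investment: s·k^α = (n + δ)·k.
So s / (n + δ) = (k*)^(1−α) = 15.56^0.66 = 6.1196.
Therefore s = 6.1196 × (n + δ) = 6.1196 × 0.067 = 0.4100.

s ≈ 0.410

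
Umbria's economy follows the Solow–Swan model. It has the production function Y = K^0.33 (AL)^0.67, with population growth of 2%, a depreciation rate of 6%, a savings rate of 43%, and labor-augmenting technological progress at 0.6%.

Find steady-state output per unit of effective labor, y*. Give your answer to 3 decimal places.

Steady state requires s·f(k) = (n + g + δ)·k, i.e. s·k^α = (n + g + δ)·k.
Rearranging, k^(1−α) = s / (n + g + δ).
k^0.67 = 0.43 / (0.020 + 0.006 + 0.060) = 0.43 / 0.086 = 5.0000
k* = 5.0000^(1/0.67) ≈ 11.0469
y* = (k*)^α = 11.0469^0.33 ≈ 2.2094

y* = 2.209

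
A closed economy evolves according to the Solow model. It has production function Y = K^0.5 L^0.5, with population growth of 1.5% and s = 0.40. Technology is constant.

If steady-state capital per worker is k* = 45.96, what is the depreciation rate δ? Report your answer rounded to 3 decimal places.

δ ≈ 0.044

Steady state requires s·f(k) = (n + δ)·k, i.e. s·k^α = (n + δ)·k.
So s / (n + δ) = (k*)^(1−α) = 45.96^0.5 = 6.7794.
Therefore n + δ = s / 6.7794 = 0.40 / 6.7794 = 0.0590, so δ = 0.0590 − 0.015 = 0.0440.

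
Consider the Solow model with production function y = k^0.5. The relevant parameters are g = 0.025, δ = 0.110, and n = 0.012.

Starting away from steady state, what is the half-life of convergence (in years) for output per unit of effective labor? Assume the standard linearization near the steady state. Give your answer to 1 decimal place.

half-life ≈ 9.4 years

Near the steady state the convergence rate is λ = (1 − α)(n + g + δ).
λ = (1 − 0.5) × 0.147 = 0.5 × 0.147 = 0.0735
Half-life = ln 2 / λ = 0.6931 / 0.0735 ≈ 9.43 years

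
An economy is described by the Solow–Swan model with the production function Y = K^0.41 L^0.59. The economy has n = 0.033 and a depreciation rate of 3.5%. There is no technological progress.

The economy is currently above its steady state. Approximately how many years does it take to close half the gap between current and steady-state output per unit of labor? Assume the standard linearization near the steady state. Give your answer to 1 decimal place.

Near the steady state the convergence rate is λ = (1 − α)(n + δ).
λ = (1 − 0.41) × 0.068 = 0.59 × 0.068 = 0.04012
Half-life = ln 2 / λ = 0.6931 / 0.04012 ≈ 17.28 years

t_½ ≈ 17.3 years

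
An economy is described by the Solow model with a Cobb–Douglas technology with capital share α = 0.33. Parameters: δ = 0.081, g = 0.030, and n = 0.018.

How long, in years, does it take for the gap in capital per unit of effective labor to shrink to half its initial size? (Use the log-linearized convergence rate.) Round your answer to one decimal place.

Near the steady state the convergence rate is λ = (1 − α)(n + g + δ).
λ = (1 − 0.33) × 0.129 = 0.67 × 0.129 = 0.08643
Half-life = ln 2 / λ = 0.6931 / 0.08643 ≈ 8.02 years

t_½ ≈ 8.0 years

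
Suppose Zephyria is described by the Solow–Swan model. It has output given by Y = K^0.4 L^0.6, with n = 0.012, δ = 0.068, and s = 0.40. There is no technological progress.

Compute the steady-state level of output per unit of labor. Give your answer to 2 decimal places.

In steady state, investment equals break-even investment: s·k^α = (n + δ)·k.
Dividing both sides by k: k^(1−α) = s / (n + δ).
k^0.6 = 0.40 / (0.012 + 0.068) = 0.40 / 0.080 = 5.0000
k* = 5.0000^(1/0.6) ≈ 14.6201
y* = (k*)^α = 14.6201^0.4 ≈ 2.9240

y* ≈ 2.92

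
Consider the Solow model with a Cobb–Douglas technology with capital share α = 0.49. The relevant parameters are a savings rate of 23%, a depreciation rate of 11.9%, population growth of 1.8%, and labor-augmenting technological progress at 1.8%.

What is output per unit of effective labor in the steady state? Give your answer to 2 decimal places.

At the steady state, Δk = 0, so s·k^α = (n + g + δ)·k.
Dividing both sides by k: k^(1−α) = s / (n + g + δ).
k^0.51 = 0.23 / (0.018 + 0.018 + 0.119) = 0.23 / 0.155 = 1.4839
k* = 1.4839^(1/0.51) ≈ 2.1681
y* = (k*)^α = 2.1681^0.49 ≈ 1.4611

y* ≈ 1.46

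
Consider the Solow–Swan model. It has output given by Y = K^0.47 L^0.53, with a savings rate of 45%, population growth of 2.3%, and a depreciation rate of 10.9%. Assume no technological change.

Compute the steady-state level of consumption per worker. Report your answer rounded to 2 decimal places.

c* ≈ 1.63

At the steady state, Δk = 0, so s·k^α = (n + δ)·k.
Rearranging, k^(1−α) = s / (n + δ).
k^0.53 = 0.45 / (0.023 + 0.109) = 0.45 / 0.132 = 3.4091
k* = 3.4091^(1/0.53) ≈ 10.1153
y* = (k*)^α = 10.1153^0.47 ≈ 2.9672
c* = (1 − s)·y* = (1 − 0.45) × 2.9672 ≈ 1.6320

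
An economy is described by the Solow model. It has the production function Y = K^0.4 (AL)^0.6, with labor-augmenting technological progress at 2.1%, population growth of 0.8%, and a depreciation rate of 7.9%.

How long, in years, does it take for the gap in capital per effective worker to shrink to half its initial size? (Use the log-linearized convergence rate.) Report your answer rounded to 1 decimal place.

t_½ ≈ 10.7 years

Near the steady state the convergence rate is λ = (1 − α)(n + g + δ).
λ = (1 − 0.4) × 0.108 = 0.6 × 0.108 = 0.0648
Half-life = ln 2 / λ = 0.6931 / 0.0648 ≈ 10.70 years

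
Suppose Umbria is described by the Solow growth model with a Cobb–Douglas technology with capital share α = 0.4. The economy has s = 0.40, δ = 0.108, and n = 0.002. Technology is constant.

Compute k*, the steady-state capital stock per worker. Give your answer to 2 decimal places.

k* = 8.60

Steady state requires s·f(k) = (n + δ)·k, i.e. s·k^α = (n + δ)·k.
Rearranging, k^(1−α) = s / (n + δ).
k^0.6 = 0.40 / (0.002 + 0.108) = 0.40 / 0.110 = 3.6364
k* = 3.6364^(1/0.6) ≈ 8.5991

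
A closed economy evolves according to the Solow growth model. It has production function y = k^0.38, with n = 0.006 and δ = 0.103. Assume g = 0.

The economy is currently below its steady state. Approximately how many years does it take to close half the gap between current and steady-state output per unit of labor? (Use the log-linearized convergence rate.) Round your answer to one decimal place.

Near the steady state the convergence rate is λ = (1 − α)(n + δ).
λ = (1 − 0.38) × 0.109 = 0.62 × 0.109 = 0.06758
Half-life = ln 2 / λ = 0.6931 / 0.06758 ≈ 10.26 years

half-life ≈ 10.3 years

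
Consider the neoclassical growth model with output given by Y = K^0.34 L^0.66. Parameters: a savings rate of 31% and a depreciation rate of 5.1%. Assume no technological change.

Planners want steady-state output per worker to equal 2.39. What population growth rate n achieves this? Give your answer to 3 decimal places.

n ≈ 0.006

Steady state requires s·f(k) = (n + δ)·k, i.e. s·k^α = (n + δ)·k.
Since y* = [s/(n + δ)]^(α/(1−α)), we have s/(n + δ) = (y*)^((1−α)/α) = 2.39^1.9412 = 5.4268.
Therefore n + δ = s / 5.4268 = 0.31 / 5.4268 = 0.0571, so n = 0.0571 − 0.051 = 0.0061.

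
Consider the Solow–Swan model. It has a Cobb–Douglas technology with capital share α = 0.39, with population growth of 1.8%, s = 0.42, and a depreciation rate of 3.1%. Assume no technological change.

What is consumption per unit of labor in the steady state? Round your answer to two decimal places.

At the steady state, Δk = 0, so s·k^α = (n + δ)·k.
Dividing both sides by k: k^(1−α) = s / (n + δ).
k^0.61 = 0.42 / (0.018 + 0.031) = 0.42 / 0.049 = 8.5714
k* = 8.5714^(1/0.61) ≈ 33.8527
y* = (k*)^α = 33.8527^0.39 ≈ 3.9495
c* = (1 − s)·y* = (1 − 0.42) × 3.9495 ≈ 2.2907

c* = 2.29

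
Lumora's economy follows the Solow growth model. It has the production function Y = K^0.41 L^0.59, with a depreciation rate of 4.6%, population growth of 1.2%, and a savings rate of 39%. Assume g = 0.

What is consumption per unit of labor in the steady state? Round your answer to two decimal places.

c* ≈ 2.29

At the steady state, Δk = 0, so s·k^α = (n + δ)·k.
Rearranging, k^(1−α) = s / (n + δ).
k^0.59 = 0.39 / (0.012 + 0.046) = 0.39 / 0.058 = 6.7241
k* = 6.7241^(1/0.59) ≈ 25.2796
y* = (k*)^α = 25.2796^0.41 ≈ 3.7595
c* = (1 − s)·y* = (1 − 0.39) × 3.7595 ≈ 2.2933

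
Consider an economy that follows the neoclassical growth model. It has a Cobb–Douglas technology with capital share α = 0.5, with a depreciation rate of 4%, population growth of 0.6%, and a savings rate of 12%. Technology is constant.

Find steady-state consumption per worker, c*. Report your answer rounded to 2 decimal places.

c* ≈ 2.30

Steady state requires s·f(k) = (n + δ)·k, i.e. s·k^α = (n + δ)·k.
Dividing both sides by k: k^(1−α) = s / (n + δ).
k^0.5 = 0.12 / (0.006 + 0.040) = 0.12 / 0.046 = 2.6087
k* = 2.6087^(1/0.5) ≈ 6.8053
y* = (k*)^α = 6.8053^0.5 ≈ 2.6087
c* = (1 − s)·y* = (1 − 0.12) × 2.6087 ≈ 2.2957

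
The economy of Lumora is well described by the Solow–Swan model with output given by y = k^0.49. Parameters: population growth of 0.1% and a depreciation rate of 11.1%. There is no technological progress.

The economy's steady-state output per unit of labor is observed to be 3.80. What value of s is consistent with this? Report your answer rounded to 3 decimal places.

s ≈ 0.449

Steady state requires s·f(k) = (n + δ)·k, i.e. s·k^α = (n + δ)·k.
Since y* = [s/(n + δ)]^(α/(1−α)), we have s/(n + δ) = (y*)^((1−α)/α) = 3.80^1.0408 = 4.0127.
Therefore s = 4.0127 × (n + δ) = 4.0127 × 0.112 = 0.4494.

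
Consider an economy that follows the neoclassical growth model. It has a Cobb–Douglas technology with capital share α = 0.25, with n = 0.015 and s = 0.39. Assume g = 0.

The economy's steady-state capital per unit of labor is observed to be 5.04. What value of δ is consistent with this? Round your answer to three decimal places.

At the steady state, Δk = 0, so s·k^α = (n + δ)·k.
So s / (n + δ) = (k*)^(1−α) = 5.04^0.75 = 3.3637.
Therefore n + δ = s / 3.3637 = 0.39 / 3.3637 = 0.1159, so δ = 0.1159 − 0.015 = 0.1009.

δ ≈ 0.101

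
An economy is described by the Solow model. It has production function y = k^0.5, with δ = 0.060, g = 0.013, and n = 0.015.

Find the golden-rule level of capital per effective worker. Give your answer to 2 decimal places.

The golden rule sets f'(k) = n + g + δ, i.e. α·k^(α−1) = n + g + δ.
So k^(1−α) = α / (n + g + δ) = 0.5 / 0.088 = 5.6818.
k_gold = 5.6818^(1/0.5) ≈ 32.2829

k_gold ≈ 32.28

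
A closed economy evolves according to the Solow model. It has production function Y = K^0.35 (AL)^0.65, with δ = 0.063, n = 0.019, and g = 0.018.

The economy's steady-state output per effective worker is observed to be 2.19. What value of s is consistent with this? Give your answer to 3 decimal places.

Steady state requires s·f(k) = (n + g + δ)·k, i.e. s·k^α = (n + g + δ)·k.
Since y* = [s/(n + g + δ)]^(α/(1−α)), we have s/(n + g + δ) = (y*)^((1−α)/α) = 2.19^1.8571 = 4.2878.
Therefore s = 4.2878 × (n + g + δ) = 4.2878 × 0.100 = 0.4288.

s ≈ 0.429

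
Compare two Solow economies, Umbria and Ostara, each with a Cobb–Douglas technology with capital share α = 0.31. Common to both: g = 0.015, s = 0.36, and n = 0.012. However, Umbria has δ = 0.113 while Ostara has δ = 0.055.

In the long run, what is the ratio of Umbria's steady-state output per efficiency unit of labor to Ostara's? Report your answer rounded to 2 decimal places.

ratio ≈ 0.79

Steady-state y* = [s/(n + g + δ)]^(α/(1−α)), so the ratio is [ (s_U/(n + g + δ)_U) / (s_O/(n + g + δ)_O) ]^0.4493.
s_U/(n + g + δ)_U = 0.36/0.140 = 2.5714; s_O/(n + g + δ)_O = 0.36/0.082 = 4.3902.
Ratio = (2.5714/4.3902)^0.4493 = 0.5857^0.4493 ≈ 0.7864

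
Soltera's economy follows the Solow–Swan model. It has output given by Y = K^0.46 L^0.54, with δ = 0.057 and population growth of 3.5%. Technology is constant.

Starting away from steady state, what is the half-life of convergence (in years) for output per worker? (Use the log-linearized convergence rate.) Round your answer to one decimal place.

half-life ≈ 14.0 years

Near the steady state the convergence rate is λ = (1 − α)(n + δ).
λ = (1 − 0.46) × 0.092 = 0.54 × 0.092 = 0.04968
Half-life = ln 2 / λ = 0.6931 / 0.04968 ≈ 13.95 years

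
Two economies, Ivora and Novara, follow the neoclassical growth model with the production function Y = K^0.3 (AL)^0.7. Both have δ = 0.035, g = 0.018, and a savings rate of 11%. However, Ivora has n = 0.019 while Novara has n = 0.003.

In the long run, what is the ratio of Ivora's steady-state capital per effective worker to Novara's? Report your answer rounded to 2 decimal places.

k*_I / k*_N ≈ 0.70

Steady-state k* = [s/(n + g + δ)]^(1/(1−α)), so the ratio is [ (s_I/(n + g + δ)_I) / (s_N/(n + g + δ)_N) ]^1.4286.
s_I/(n + g + δ)_I = 0.11/0.072 = 1.5278; s_N/(n + g + δ)_N = 0.11/0.056 = 1.9643.
Ratio = (1.5278/1.9643)^1.4286 = 0.7778^1.4286 ≈ 0.6984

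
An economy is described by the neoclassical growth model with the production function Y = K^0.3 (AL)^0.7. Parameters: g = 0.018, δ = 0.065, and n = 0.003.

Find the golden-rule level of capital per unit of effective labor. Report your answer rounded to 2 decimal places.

k_gold ≈ 5.96

The golden rule sets f'(k) = n + g + δ, i.e. α·k^(α−1) = n + g + δ.
So k^(1−α) = α / (n + g + δ) = 0.3 / 0.086 = 3.4884.
k_gold = 3.4884^(1/0.7) ≈ 5.9591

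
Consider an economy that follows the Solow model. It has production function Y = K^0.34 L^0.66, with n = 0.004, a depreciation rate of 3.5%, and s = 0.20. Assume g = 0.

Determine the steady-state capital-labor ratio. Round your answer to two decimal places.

k* = 11.90

Steady state requires s·f(k) = (n + δ)·k, i.e. s·k^α = (n + δ)·k.
Dividing both sides by k: k^(1−α) = s / (n + δ).
k^0.66 = 0.20 / (0.004 + 0.035) = 0.20 / 0.039 = 5.1282
k* = 5.1282^(1/0.66) ≈ 11.9043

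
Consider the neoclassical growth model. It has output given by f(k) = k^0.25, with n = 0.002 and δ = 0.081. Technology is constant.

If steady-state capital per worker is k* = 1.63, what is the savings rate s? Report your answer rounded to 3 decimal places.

s ≈ 0.120

Steady state requires s·f(k) = (n + δ)·k, i.e. s·k^α = (n + δ)·k.
So s / (n + δ) = (k*)^(1−α) = 1.63^0.75 = 1.4426.
Therefore s = 1.4426 × (n + δ) = 1.4426 × 0.083 = 0.1197.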